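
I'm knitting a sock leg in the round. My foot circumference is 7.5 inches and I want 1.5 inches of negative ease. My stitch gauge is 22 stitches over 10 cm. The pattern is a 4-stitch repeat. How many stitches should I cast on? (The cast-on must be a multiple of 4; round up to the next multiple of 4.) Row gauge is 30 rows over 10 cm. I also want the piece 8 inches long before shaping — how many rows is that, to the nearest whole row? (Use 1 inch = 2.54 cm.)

Cast on 36 stitches; work 61 rows.

Finished = 7.5 − 1.5 = 6 inches.
6 inches × 2.54 = 15.24 cm.
22/10 = 2.2 sts per cm; 15.24 × 2.2 = 33.53 sts.
Next multiple of 4 → 36.
8 inches = 20.32 cm; × 3 = 60.96 → 61 rows.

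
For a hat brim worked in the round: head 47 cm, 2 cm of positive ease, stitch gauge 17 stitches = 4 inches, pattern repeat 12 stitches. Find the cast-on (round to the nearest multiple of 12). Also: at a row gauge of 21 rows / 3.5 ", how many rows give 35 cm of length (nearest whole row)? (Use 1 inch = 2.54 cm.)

Finished = 47 + 2 = 49 cm.
49 cm × 1/2.54 = 19.29 inches.
17/4 = 4.25 sts per in; 19.29 × 4.25 = 81.99 sts.
Nearest multiple of 12 → 84.
35 cm = 13.78 inches; × 6 = 82.68 → 83 rows.

Cast on 84 stitches; work 83 rows.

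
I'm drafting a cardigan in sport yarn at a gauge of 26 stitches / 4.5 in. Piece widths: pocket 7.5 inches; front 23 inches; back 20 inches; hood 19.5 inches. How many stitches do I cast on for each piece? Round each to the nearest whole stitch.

pocket 43; front 133; back 116; hood 113.

Rate = 26/4.5 = 5.778 sts per in.
pocket: 7.5 × 5.778 = 43.33 → 43.
front: 23 × 5.778 = 132.89 → 133.
back: 20 × 5.778 = 115.56 → 116.
hood: 19.5 × 5.778 = 112.67 → 113.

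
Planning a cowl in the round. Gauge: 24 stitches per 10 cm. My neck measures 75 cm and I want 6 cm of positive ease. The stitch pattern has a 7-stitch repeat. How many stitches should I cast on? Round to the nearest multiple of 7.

Finished = 75 + 6 = 81 cm.
24 / 10 = 2.4 sts/cm.
81 × 2.4 = 194.40 sts.
Nearest multiple of 7: 196.

CO 196 sts.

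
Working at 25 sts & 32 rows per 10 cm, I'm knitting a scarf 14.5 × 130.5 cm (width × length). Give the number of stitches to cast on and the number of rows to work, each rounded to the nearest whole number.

Cast on 36 stitches and work 418 rows.

Stitch gauge = 25/10 = 2.5 sts/cm; 14.5 × 2.5 = 36.25 → 36 sts.
Row gauge = 32/10 = 3.2 rows/cm; 130.5 × 3.2 = 417.60 → 418 rows.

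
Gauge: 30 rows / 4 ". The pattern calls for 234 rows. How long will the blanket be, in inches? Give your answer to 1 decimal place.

30 rows / 4 inch = 7.5 rows per inch.
234 / 7.5 = 31.20 inches.

31.2 inches.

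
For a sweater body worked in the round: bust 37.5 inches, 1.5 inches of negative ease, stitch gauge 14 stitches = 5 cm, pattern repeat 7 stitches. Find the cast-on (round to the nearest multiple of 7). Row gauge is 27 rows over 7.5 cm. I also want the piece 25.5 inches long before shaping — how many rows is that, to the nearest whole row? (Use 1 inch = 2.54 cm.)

Cast on 259 stitches; work 233 rows.

Finished = 37.5 − 1.5 = 36 inches.
36 inches × 2.54 = 91.44 cm.
14/5 = 2.8 sts per cm; 91.44 × 2.8 = 256.03 sts.
Nearest multiple of 7 → 259.
25.5 inches = 64.77 cm; × 3.6 = 233.17 → 233 rows.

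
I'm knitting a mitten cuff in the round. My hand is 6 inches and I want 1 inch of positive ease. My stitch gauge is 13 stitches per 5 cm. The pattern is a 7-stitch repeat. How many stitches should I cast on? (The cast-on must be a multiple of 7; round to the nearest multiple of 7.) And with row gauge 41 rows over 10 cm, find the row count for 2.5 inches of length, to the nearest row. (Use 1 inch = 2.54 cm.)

Cast on 49 stitches; work 26 rows.

Finished = 6 + 1 = 7 inches.
7 inches × 2.54 = 17.78 cm.
13/5 = 2.6 sts per cm; 17.78 × 2.6 = 46.23 sts.
Nearest multiple of 7 → 49.
2.5 inches = 6.35 cm; × 4.1 = 26.04 → 26 rows.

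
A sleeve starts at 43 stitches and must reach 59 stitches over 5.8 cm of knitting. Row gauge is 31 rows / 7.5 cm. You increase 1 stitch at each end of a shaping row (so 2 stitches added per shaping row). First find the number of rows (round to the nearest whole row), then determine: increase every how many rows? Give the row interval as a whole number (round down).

Increase every 3rd row.

Rows = 5.8 × 4.133 = 24.0 → 24 rows.
Stitches to add: 16 → 8 shaping rows (at 2 st each).
24 / 8 = 3.00 → every 3 rows.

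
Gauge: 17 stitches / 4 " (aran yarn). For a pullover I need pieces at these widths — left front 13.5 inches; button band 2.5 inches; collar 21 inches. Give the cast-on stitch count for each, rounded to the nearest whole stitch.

left front 57; button band 11; collar 89.

Rate = 17/4 = 4.25 sts per in.
left front: 13.5 × 4.25 = 57.38 → 57.
button band: 2.5 × 4.25 = 10.62 → 11.
collar: 21 × 4.25 = 89.25 → 89.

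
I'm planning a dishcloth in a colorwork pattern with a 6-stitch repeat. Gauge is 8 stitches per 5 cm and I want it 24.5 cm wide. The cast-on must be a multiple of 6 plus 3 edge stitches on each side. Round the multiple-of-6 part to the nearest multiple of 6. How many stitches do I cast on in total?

8 / 5 = 1.6 sts per cm.
24.5 × 1.6 = 39.20 sts.
Less 6 edge sts → 33.20 for the repeat.
Nearest multiple of 6: 36.
Add back 6 edge sts → 42.

Cast on 42 stitches.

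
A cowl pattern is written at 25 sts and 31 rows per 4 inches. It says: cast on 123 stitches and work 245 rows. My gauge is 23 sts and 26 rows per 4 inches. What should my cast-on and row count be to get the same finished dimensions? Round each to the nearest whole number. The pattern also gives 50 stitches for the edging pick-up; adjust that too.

Stitches: 123 × 23/25 = 113.16 → 113.
Rows: 245 × 26/31 = 205.48 → 205.
edging pick-up: 50 × 23/25 = 46.00 → 46.

Cast on 113 stitches; work 205 rows; edging pick-up 46 stitches.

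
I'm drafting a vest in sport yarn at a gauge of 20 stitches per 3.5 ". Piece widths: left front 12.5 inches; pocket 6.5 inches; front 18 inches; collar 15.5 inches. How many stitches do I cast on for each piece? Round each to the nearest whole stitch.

Rate = 20/3.5 = 5.714 sts per in.
left front: 12.5 × 5.714 = 71.43 → 71.
pocket: 6.5 × 5.714 = 37.14 → 37.
front: 18 × 5.714 = 102.86 → 103.
collar: 15.5 × 5.714 = 88.57 → 89.

left front 71; pocket 37; front 103; collar 89.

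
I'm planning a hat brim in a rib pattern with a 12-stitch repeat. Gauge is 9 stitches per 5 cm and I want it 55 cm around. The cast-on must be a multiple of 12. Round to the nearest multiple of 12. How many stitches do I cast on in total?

96 stitches.

9 / 5 = 1.8 sts per cm.
55 × 1.8 = 99.00 sts.
Nearest multiple of 12: 96.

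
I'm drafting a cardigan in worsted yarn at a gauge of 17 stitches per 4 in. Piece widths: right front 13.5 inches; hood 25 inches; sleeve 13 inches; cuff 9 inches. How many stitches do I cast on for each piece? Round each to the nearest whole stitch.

Rate = 17/4 = 4.25 sts per in.
right front: 13.5 × 4.25 = 57.38 → 57.
hood: 25 × 4.25 = 106.25 → 106.
sleeve: 13 × 4.25 = 55.25 → 55.
cuff: 9 × 4.25 = 38.25 → 38.

right front 57; hood 106; sleeve 55; cuff 38.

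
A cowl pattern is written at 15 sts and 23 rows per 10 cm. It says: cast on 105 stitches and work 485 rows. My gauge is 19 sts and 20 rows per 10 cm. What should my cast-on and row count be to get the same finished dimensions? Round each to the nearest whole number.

Stitches: 105 × 19/15 = 133.00 → 133.
Rows: 485 × 20/23 = 421.74 → 422.

Cast on 133 stitches; work 422 rows.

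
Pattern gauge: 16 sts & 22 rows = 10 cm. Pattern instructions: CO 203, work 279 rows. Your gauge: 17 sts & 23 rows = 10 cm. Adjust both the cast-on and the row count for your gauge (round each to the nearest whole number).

Stitches: 203 × 17/16 = 215.69 → 216.
Rows: 279 × 23/22 = 291.68 → 292.

Cast on 216 stitches; work 292 rows.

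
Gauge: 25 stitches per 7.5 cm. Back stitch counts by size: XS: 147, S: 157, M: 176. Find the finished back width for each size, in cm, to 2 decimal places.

25/7.5 = 3.333 sts per cm.
XS: 147 / 3.333 = 44.100 → 44.10 cm.
S: 157 / 3.333 = 47.100 → 47.10 cm.
M: 176 / 3.333 = 52.800 → 52.80 cm.

XS 44.10 cm; S 47.10 cm; M 52.80 cm.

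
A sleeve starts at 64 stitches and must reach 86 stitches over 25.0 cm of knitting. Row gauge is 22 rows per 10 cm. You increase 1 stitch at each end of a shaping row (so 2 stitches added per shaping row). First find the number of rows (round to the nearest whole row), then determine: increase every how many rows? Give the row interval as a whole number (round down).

Rows = 25.0 × 2.2 = 55.0 → 55 rows.
Stitches to add: 22 → 11 shaping rows (at 2 st each).
55 / 11 = 5.00 → every 5 rows.

Increase every 5th row.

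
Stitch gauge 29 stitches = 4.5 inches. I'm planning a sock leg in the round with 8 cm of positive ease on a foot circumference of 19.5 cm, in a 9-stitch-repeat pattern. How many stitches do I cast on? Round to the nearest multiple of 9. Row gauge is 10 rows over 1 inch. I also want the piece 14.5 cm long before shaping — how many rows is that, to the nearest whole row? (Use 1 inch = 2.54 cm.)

Cast on 72 stitches; work 57 rows.

Finished = 19.5 + 8 = 27.5 cm.
27.5 cm × 1/2.54 = 10.83 inches.
29/4.5 = 6.444 sts per in; 10.83 × 6.444 = 69.77 sts.
Nearest multiple of 9 → 72.
14.5 cm = 5.71 inches; × 10 = 57.09 → 57 rows.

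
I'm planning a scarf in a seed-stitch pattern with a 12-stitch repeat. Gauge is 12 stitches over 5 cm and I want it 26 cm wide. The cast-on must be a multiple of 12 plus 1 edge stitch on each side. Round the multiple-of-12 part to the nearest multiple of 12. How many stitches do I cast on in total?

12 / 5 = 2.4 sts per cm.
26 × 2.4 = 62.40 sts.
Less 2 edge sts → 60.40 for the repeat.
Nearest multiple of 12: 60.
Add back 2 edge sts → 62.

CO 62 sts.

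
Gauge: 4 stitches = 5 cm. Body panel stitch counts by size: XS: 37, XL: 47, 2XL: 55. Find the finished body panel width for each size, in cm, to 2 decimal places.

XS 46.25 cm; XL 58.75 cm; 2XL 68.75 cm.

4/5 = 0.8 sts per cm.
XS: 37 / 0.8 = 46.250 → 46.25 cm.
XL: 47 / 0.8 = 58.750 → 58.75 cm.
2XL: 55 / 0.8 = 68.750 → 68.75 cm.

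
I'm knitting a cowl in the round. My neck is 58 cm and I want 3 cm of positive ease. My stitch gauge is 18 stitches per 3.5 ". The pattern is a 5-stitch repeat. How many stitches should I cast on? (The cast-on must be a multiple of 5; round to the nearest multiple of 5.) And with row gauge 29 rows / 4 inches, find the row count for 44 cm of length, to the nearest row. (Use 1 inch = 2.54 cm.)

Cast on 125 stitches; work 126 rows.

Finished = 58 + 3 = 61 cm.
61 cm × 1/2.54 = 24.02 inches.
18/3.5 = 5.143 sts per in; 24.02 × 5.143 = 123.51 sts.
Nearest multiple of 5 → 125.
44 cm = 17.32 inches; × 7.25 = 125.59 → 126 rows.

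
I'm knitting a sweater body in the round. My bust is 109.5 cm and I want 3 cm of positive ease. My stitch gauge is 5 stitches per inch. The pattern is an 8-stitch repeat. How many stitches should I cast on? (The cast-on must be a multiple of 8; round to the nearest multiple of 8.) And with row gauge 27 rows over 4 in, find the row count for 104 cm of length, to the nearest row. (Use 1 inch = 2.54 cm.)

Cast on 224 stitches; work 276 rows.

Finished = 109.5 + 3 = 112.5 cm.
112.5 cm × 1/2.54 = 44.29 inches.
5/1 = 5 sts per in; 44.29 × 5 = 221.46 sts.
Nearest multiple of 8 → 224.
104 cm = 40.94 inches; × 6.75 = 276.38 → 276 rows.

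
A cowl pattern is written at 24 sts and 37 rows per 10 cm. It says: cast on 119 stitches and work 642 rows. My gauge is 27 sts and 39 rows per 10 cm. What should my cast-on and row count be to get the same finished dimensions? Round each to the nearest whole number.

Cast on 134 stitches; work 677 rows.

Stitches: 119 × 27/24 = 133.88 → 134.
Rows: 642 × 39/37 = 676.70 → 677.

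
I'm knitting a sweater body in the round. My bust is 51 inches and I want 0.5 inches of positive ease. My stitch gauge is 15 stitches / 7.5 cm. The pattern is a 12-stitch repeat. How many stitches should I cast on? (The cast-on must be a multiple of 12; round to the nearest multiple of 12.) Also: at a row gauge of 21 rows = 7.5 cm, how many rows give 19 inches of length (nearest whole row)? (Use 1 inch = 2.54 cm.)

Finished = 51 + 0.5 = 51.5 inches.
51.5 inches × 2.54 = 130.81 cm.
15/7.5 = 2 sts per cm; 130.81 × 2 = 261.62 sts.
Nearest multiple of 12 → 264.
19 inches = 48.26 cm; × 2.8 = 135.13 → 135 rows.

Cast on 264 stitches; work 135 rows.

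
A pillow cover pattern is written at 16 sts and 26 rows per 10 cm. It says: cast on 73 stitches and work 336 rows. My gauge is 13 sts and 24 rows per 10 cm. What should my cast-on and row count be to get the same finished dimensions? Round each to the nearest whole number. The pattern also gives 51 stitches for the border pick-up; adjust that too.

Cast on 59 stitches; work 310 rows; border pick-up 41 stitches.

Stitches: 73 × 13/16 = 59.31 → 59.
Rows: 336 × 24/26 = 310.15 → 310.
border pick-up: 51 × 13/16 = 41.44 → 41.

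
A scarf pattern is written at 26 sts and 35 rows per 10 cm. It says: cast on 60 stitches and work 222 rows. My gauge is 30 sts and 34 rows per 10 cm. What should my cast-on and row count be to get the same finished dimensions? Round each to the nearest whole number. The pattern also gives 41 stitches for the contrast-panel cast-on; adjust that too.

Stitches: 60 × 30/26 = 69.23 → 69.
Rows: 222 × 34/35 = 215.66 → 216.
contrast-panel cast-on: 41 × 30/26 = 47.31 → 47.

Cast on 69 stitches; work 216 rows; contrast-panel cast-on 47 stitches.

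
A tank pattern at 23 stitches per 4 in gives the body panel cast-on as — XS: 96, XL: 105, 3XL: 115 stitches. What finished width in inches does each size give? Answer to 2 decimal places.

23/4 = 5.75 sts per in.
XS: 96 / 5.75 = 16.696 → 16.70 in.
XL: 105 / 5.75 = 18.261 → 18.26 in.
3XL: 115 / 5.75 = 20.000 → 20.00 in.

XS 16.70 inches; XL 18.26 inches; 3XL 20.00 inches.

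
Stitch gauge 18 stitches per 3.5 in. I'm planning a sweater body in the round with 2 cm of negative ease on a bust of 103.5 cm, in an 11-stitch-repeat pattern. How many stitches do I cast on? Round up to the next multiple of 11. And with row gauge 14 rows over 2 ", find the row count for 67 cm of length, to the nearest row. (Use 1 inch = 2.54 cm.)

Cast on 209 stitches; work 185 rows.

Finished = 103.5 − 2 = 101.5 cm.
101.5 cm × 1/2.54 = 39.96 inches.
18/3.5 = 5.143 sts per in; 39.96 × 5.143 = 205.51 sts.
Next multiple of 11 → 209.
67 cm = 26.38 inches; × 7 = 184.65 → 185 rows.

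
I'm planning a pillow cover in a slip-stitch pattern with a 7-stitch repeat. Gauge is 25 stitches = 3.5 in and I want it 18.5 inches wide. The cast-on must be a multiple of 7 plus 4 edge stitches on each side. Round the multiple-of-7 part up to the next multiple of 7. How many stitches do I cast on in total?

Cast on 134 stitches.

25 / 3.5 = 7.143 sts per inch.
18.5 × 7.143 = 132.14 sts.
Less 8 edge sts → 124.14 for the repeat.
Next multiple of 7: 126.
Add back 8 edge sts → 134.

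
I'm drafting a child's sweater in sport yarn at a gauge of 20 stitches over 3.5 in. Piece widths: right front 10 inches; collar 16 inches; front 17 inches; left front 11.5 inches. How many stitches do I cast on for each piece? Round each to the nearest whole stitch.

Rate = 20/3.5 = 5.714 sts per in.
right front: 10 × 5.714 = 57.14 → 57.
collar: 16 × 5.714 = 91.43 → 91.
front: 17 × 5.714 = 97.14 → 97.
left front: 11.5 × 5.714 = 65.71 → 66.

right front 57; collar 91; front 97; left front 66.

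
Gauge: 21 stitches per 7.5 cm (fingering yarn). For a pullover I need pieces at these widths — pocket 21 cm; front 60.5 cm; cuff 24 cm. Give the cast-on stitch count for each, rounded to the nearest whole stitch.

pocket 59; front 169; cuff 67.

Rate = 21/7.5 = 2.8 sts per cm.
pocket: 21 × 2.8 = 58.80 → 59.
front: 60.5 × 2.8 = 169.40 → 169.
cuff: 24 × 2.8 = 67.20 → 67.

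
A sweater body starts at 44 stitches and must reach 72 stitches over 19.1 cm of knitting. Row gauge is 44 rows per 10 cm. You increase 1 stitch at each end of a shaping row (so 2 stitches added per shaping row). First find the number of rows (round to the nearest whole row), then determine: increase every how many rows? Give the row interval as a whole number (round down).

Rows = 19.1 × 4.4 = 84.0 → 84 rows.
Stitches to add: 28 → 14 shaping rows (at 2 st each).
84 / 14 = 6.00 → every 6 rows.

Increase every 6th row.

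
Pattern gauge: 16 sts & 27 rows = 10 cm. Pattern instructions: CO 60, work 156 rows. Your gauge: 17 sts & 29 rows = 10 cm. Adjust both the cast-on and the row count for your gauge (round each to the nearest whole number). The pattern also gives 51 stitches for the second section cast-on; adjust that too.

Cast on 64 stitches; work 168 rows; second section cast-on 54 stitches.

Stitches: 60 × 17/16 = 63.75 → 64.
Rows: 156 × 29/27 = 167.56 → 168.
second section cast-on: 51 × 17/16 = 54.19 → 54.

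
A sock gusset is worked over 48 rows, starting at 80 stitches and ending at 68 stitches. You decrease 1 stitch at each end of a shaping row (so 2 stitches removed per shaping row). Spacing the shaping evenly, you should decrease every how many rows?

Decrease every 8th row.

Stitches to remove: |68 − 80| = 12.
Shaping rows needed: 12 / 2 = 6.
48 rows / 6 = every 8 rows.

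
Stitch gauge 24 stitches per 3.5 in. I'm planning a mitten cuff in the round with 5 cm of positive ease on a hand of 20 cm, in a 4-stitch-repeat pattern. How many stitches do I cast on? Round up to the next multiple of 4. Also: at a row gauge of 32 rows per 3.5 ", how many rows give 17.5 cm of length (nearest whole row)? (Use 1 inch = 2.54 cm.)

Cast on 68 stitches; work 63 rows.

Finished = 20 + 5 = 25 cm.
25 cm × 1/2.54 = 9.84 inches.
24/3.5 = 6.857 sts per in; 9.84 × 6.857 = 67.49 sts.
Next multiple of 4 → 68.
17.5 cm = 6.89 inches; × 9.143 = 62.99 → 63 rows.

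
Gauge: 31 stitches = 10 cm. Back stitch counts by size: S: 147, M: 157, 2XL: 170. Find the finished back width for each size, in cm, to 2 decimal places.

S 47.42 cm; M 50.65 cm; 2XL 54.84 cm.

31/10 = 3.1 sts per cm.
S: 147 / 3.1 = 47.419 → 47.42 cm.
M: 157 / 3.1 = 50.645 → 50.65 cm.
2XL: 170 / 3.1 = 54.839 → 54.84 cm.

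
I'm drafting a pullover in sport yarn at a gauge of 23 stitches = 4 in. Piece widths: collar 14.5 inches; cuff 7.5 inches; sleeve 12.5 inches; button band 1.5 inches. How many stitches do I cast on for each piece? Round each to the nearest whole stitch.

Rate = 23/4 = 5.75 sts per in.
collar: 14.5 × 5.75 = 83.38 → 83.
cuff: 7.5 × 5.75 = 43.12 → 43.
sleeve: 12.5 × 5.75 = 71.88 → 72.
button band: 1.5 × 5.75 = 8.62 → 9.

collar 83; cuff 43; sleeve 72; button band 9.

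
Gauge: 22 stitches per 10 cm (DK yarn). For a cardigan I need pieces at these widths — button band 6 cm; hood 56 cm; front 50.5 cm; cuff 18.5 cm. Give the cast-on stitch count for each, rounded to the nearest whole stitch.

Rate = 22/10 = 2.2 sts per cm.
button band: 6 × 2.2 = 13.20 → 13.
hood: 56 × 2.2 = 123.20 → 123.
front: 50.5 × 2.2 = 111.10 → 111.
cuff: 18.5 × 2.2 = 40.70 → 41.

button band 13; hood 123; front 111; cuff 41.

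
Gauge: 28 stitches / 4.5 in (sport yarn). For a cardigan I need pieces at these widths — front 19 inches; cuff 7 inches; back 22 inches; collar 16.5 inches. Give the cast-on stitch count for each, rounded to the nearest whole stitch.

Rate = 28/4.5 = 6.222 sts per in.
front: 19 × 6.222 = 118.22 → 118.
cuff: 7 × 6.222 = 43.56 → 44.
back: 22 × 6.222 = 136.89 → 137.
collar: 16.5 × 6.222 = 102.67 → 103.

front 118; cuff 44; back 137; collar 103.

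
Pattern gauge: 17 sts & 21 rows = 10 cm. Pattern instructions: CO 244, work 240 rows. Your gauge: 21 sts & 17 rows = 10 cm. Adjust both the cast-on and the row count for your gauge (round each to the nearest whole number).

Cast on 301 stitches; work 194 rows.

Stitches: 244 × 21/17 = 301.41 → 301.
Rows: 240 × 17/21 = 194.29 → 194.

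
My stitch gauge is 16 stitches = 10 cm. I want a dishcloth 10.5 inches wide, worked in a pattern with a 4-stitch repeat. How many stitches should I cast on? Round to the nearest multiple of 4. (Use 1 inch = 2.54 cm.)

CO 44 sts.

10.5 in = 10.5 × 2.54 = 26.67 cm.
16 / 10 = 1.6 sts/cm.
26.67 × 1.6 = 42.67 sts.
→ 44.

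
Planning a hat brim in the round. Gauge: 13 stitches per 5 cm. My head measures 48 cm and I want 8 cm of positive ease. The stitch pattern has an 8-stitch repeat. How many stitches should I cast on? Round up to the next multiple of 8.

CO 152 sts.

Finished = 48 + 8 = 56 cm.
13 / 5 = 2.6 sts/cm.
56 × 2.6 = 145.60 sts.
Next multiple of 8: 152.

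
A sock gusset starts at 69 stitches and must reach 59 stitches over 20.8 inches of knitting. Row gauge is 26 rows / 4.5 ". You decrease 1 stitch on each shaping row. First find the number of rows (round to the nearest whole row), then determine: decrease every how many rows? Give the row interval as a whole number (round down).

Rows = 20.8 × 5.778 = 120.2 → 120 rows.
Stitches to remove: 10 → 10 shaping rows (at 1 st each).
120 / 10 = 12.00 → every 12 rows.

Decrease every 12th row.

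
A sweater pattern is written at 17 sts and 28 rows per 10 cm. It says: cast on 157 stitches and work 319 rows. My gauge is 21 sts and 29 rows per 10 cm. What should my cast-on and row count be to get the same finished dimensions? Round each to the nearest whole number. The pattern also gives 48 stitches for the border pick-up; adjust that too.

Stitches: 157 × 21/17 = 193.94 → 194.
Rows: 319 × 29/28 = 330.39 → 330.
border pick-up: 48 × 21/17 = 59.29 → 59.

Cast on 194 stitches; work 330 rows; border pick-up 59 stitches.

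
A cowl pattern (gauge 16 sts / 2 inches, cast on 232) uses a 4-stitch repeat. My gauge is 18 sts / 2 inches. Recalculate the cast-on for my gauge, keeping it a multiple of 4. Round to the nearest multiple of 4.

232 × 18 / 16 = 261.00.
Nearest multiple of 4: 260.

260 stitches.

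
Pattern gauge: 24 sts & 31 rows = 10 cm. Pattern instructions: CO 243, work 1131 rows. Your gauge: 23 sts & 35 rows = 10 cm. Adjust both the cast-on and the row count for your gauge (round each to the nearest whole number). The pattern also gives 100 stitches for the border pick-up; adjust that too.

Cast on 233 stitches; work 1277 rows; border pick-up 96 stitches.

Stitches: 243 × 23/24 = 232.88 → 233.
Rows: 1131 × 35/31 = 1276.94 → 1277.
border pick-up: 100 × 23/24 = 95.83 → 96.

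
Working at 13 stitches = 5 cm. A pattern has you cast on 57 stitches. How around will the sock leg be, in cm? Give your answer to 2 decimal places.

13 stitches / 5 cm = 2.6 stitches per cm.
57 / 2.6 = 21.923 cm.

21.92 cm.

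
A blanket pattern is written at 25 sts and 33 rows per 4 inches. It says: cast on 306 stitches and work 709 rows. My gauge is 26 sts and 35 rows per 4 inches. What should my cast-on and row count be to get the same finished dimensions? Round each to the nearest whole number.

Stitches: 306 × 26/25 = 318.24 → 318.
Rows: 709 × 35/33 = 751.97 → 752.

Cast on 318 stitches; work 752 rows.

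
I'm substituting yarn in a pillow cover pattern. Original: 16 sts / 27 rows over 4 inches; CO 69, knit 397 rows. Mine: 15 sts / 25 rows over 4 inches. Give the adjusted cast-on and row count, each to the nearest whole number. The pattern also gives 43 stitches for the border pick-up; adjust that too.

Cast on 65 stitches; work 368 rows; border pick-up 40 stitches.

Stitches: 69 × 15/16 = 64.69 → 65.
Rows: 397 × 25/27 = 367.59 → 368.
border pick-up: 43 × 15/16 = 40.31 → 40.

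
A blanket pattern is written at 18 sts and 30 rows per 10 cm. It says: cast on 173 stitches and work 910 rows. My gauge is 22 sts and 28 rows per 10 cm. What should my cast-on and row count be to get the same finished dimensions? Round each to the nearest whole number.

Cast on 211 stitches; work 849 rows.

Stitches: 173 × 22/18 = 211.44 → 211.
Rows: 910 × 28/30 = 849.33 → 849.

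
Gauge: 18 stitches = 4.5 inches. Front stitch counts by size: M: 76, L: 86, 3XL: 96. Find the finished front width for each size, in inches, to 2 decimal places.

M 19.00 inches; L 21.50 inches; 3XL 24.00 inches.

18/4.5 = 4 sts per in.
M: 76 / 4 = 19.000 → 19.00 in.
L: 86 / 4 = 21.500 → 21.50 in.
3XL: 96 / 4 = 24.000 → 24.00 in.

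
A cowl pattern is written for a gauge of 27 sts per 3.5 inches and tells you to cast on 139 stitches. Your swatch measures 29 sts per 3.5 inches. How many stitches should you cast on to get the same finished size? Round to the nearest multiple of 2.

150 stitches.

Scale factor = 29 / 27 = 1.074.
139 × 29 / 27 = 149.30 sts.
→ 150 sts.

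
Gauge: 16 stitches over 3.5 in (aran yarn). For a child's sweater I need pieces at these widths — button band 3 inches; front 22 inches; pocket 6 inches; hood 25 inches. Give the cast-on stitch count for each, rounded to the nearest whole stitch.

button band 14; front 101; pocket 27; hood 114.

Rate = 16/3.5 = 4.571 sts per in.
button band: 3 × 4.571 = 13.71 → 14.
front: 22 × 4.571 = 100.57 → 101.
pocket: 6 × 4.571 = 27.43 → 27.
hood: 25 × 4.571 = 114.29 → 114.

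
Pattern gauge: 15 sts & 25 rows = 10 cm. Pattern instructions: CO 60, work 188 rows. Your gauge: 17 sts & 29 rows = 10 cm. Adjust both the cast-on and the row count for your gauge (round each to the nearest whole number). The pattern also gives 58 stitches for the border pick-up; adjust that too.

Cast on 68 stitches; work 218 rows; border pick-up 66 stitches.

Stitches: 60 × 17/15 = 68.00 → 68.
Rows: 188 × 29/25 = 218.08 → 218.
border pick-up: 58 × 17/15 = 65.73 → 66.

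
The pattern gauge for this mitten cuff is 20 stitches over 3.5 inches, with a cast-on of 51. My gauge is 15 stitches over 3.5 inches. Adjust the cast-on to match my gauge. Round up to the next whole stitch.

Scale factor = 15 / 20 = 0.750.
51 × 15 / 20 = 38.25 sts.
→ 39 sts.

Cast on 39 stitches.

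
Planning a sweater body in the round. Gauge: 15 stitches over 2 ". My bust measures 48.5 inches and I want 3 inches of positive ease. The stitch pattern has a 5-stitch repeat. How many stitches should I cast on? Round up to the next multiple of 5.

CO 390 sts.

Finished = 48.5 + 3 = 51.5 inches.
15 / 2 = 7.5 sts/in.
51.5 × 7.5 = 386.25 sts.
Next multiple of 5: 390.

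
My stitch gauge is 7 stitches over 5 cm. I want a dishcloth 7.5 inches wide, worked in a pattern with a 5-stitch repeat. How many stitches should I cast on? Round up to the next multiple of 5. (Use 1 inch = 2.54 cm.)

30 stitches.

7.5 in = 7.5 × 2.54 = 19.05 cm.
7 / 5 = 1.4 sts/cm.
19.05 × 1.4 = 26.67 sts.
→ 30.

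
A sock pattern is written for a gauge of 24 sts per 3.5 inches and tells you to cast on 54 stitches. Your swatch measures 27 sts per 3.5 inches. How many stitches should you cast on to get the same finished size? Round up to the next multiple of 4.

CO 64 sts.

Scale factor = 27 / 24 = 1.125.
54 × 27 / 24 = 60.75 sts.
→ 64 sts.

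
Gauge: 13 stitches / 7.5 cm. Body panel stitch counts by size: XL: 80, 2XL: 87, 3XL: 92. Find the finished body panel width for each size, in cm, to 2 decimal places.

XL 46.15 cm; 2XL 50.19 cm; 3XL 53.08 cm.

13/7.5 = 1.733 sts per cm.
XL: 80 / 1.733 = 46.154 → 46.15 cm.
2XL: 87 / 1.733 = 50.192 → 50.19 cm.
3XL: 92 / 1.733 = 53.077 → 53.08 cm.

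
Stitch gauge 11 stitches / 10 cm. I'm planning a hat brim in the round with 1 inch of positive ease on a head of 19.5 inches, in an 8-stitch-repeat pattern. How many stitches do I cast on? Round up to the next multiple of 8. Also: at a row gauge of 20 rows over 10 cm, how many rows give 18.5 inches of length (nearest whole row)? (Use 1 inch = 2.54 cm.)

Cast on 64 stitches; work 94 rows.

Finished = 19.5 + 1 = 20.5 inches.
20.5 inches × 2.54 = 52.07 cm.
11/10 = 1.1 sts per cm; 52.07 × 1.1 = 57.28 sts.
Next multiple of 8 → 64.
18.5 inches = 46.99 cm; × 2 = 93.98 → 94 rows.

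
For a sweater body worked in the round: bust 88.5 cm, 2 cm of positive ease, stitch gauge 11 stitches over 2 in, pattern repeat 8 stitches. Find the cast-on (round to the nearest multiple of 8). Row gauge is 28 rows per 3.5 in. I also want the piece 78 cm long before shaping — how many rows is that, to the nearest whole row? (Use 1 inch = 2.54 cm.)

Finished = 88.5 + 2 = 90.5 cm.
90.5 cm × 1/2.54 = 35.63 inches.
11/2 = 5.5 sts per in; 35.63 × 5.5 = 195.96 sts.
Nearest multiple of 8 → 192.
78 cm = 30.71 inches; × 8 = 245.67 → 246 rows.

Cast on 192 stitches; work 246 rows.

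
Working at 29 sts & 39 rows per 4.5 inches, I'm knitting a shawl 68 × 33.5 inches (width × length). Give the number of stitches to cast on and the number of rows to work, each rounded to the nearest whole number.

Cast on 438 stitches and work 290 rows.

Stitch gauge = 29/4.5 = 6.444 sts/in; 68 × 6.444 = 438.22 → 438 sts.
Row gauge = 39/4.5 = 8.667 rows/in; 33.5 × 8.667 = 290.33 → 290 rows.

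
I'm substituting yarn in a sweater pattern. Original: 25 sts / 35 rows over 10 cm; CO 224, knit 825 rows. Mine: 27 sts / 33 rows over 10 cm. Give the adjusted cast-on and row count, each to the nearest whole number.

Cast on 242 stitches; work 778 rows.

Stitches: 224 × 27/25 = 241.92 → 242.
Rows: 825 × 33/35 = 777.86 → 778.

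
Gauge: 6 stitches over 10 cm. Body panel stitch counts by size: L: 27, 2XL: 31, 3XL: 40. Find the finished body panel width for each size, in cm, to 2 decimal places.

6/10 = 0.6 sts per cm.
L: 27 / 0.6 = 45.000 → 45.00 cm.
2XL: 31 / 0.6 = 51.667 → 51.67 cm.
3XL: 40 / 0.6 = 66.667 → 66.67 cm.

L 45.00 cm; 2XL 51.67 cm; 3XL 66.67 cm.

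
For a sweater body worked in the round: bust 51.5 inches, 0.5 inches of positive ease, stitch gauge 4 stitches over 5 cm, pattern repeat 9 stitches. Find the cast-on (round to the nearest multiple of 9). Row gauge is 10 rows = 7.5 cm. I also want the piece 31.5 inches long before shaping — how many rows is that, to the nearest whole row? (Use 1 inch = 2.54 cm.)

Finished = 51.5 + 0.5 = 52 inches.
52 inches × 2.54 = 132.08 cm.
4/5 = 0.8 sts per cm; 132.08 × 0.8 = 105.66 sts.
Nearest multiple of 9 → 108.
31.5 inches = 80.01 cm; × 1.333 = 106.68 → 107 rows.

Cast on 108 stitches; work 107 rows.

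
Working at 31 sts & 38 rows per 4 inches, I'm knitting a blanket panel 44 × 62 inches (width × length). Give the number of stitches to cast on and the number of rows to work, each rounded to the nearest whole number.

Stitch gauge = 31/4 = 7.75 sts/in; 44 × 7.75 = 341.00 → 341 sts.
Row gauge = 38/4 = 9.5 rows/in; 62 × 9.5 = 589.00 → 589 rows.

Cast on 341 stitches and work 589 rows.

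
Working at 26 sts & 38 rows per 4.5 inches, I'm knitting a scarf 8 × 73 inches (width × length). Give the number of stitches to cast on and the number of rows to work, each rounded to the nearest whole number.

Stitch gauge = 26/4.5 = 5.778 sts/in; 8 × 5.778 = 46.22 → 46 sts.
Row gauge = 38/4.5 = 8.444 rows/in; 73 × 8.444 = 616.44 → 616 rows.

Cast on 46 stitches and work 616 rows.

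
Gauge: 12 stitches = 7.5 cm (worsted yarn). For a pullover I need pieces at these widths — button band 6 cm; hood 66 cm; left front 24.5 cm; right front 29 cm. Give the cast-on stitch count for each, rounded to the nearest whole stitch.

Rate = 12/7.5 = 1.6 sts per cm.
button band: 6 × 1.6 = 9.60 → 10.
hood: 66 × 1.6 = 105.60 → 106.
left front: 24.5 × 1.6 = 39.20 → 39.
right front: 29 × 1.6 = 46.40 → 46.

button band 10; hood 106; left front 39; right front 46.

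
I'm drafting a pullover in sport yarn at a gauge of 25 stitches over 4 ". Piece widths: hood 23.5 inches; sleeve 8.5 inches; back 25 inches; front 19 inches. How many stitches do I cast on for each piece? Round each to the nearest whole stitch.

Rate = 25/4 = 6.25 sts per in.
hood: 23.5 × 6.25 = 146.88 → 147.
sleeve: 8.5 × 6.25 = 53.12 → 53.
back: 25 × 6.25 = 156.25 → 156.
front: 19 × 6.25 = 118.75 → 119.

hood 147; sleeve 53; back 156; front 119.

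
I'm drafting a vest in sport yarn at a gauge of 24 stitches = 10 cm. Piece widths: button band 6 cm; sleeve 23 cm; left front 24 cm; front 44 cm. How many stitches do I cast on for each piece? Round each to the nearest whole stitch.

button band 14; sleeve 55; left front 58; front 106.

Rate = 24/10 = 2.4 sts per cm.
button band: 6 × 2.4 = 14.40 → 14.
sleeve: 23 × 2.4 = 55.20 → 55.
left front: 24 × 2.4 = 57.60 → 58.
front: 44 × 2.4 = 105.60 → 106.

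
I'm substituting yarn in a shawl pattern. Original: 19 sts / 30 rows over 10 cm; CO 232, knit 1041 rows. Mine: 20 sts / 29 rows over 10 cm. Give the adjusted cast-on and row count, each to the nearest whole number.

Stitches: 232 × 20/19 = 244.21 → 244.
Rows: 1041 × 29/30 = 1006.30 → 1006.

Cast on 244 stitches; work 1006 rows.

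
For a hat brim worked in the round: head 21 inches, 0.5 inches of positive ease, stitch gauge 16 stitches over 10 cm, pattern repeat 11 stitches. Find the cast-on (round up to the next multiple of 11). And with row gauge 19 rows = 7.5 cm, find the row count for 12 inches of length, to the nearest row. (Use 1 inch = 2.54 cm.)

Cast on 88 stitches; work 77 rows.

Finished = 21 + 0.5 = 21.5 inches.
21.5 inches × 2.54 = 54.61 cm.
16/10 = 1.6 sts per cm; 54.61 × 1.6 = 87.38 sts.
Next multiple of 11 → 88.
12 inches = 30.48 cm; × 2.533 = 77.22 → 77 rows.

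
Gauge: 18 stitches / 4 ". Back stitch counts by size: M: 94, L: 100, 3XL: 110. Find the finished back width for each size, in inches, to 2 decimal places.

M 20.89 inches; L 22.22 inches; 3XL 24.44 inches.

18/4 = 4.5 sts per in.
M: 94 / 4.5 = 20.889 → 20.89 in.
L: 100 / 4.5 = 22.222 → 22.22 in.
3XL: 110 / 4.5 = 24.444 → 24.44 in.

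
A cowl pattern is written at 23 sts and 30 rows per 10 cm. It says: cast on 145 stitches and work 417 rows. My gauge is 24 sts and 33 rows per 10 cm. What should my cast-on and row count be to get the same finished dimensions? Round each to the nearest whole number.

Cast on 151 stitches; work 459 rows.

Stitches: 145 × 24/23 = 151.30 → 151.
Rows: 417 × 33/30 = 458.70 → 459.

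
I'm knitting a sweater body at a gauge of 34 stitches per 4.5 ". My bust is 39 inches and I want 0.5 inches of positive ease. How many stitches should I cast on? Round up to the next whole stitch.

CO 299 sts.

Finished = 39 + 0.5 = 39.5 in.
34 / 4.5 = 7.556 sts per inch.
39.50 × 7.556 = 298.44 sts.
→ 299 sts.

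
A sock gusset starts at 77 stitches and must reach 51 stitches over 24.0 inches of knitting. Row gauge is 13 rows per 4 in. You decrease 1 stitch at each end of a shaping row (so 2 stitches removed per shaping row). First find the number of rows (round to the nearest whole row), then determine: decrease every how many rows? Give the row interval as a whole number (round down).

Rows = 24.0 × 3.25 = 78.0 → 78 rows.
Stitches to remove: 26 → 13 shaping rows (at 2 st each).
78 / 13 = 6.00 → every 6 rows.

Decrease every 6th row.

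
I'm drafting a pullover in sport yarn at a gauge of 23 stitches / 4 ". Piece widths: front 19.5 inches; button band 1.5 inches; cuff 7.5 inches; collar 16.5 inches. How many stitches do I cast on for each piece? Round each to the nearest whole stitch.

Rate = 23/4 = 5.75 sts per in.
front: 19.5 × 5.75 = 112.12 → 112.
button band: 1.5 × 5.75 = 8.62 → 9.
cuff: 7.5 × 5.75 = 43.12 → 43.
collar: 16.5 × 5.75 = 94.88 → 95.

front 112; button band 9; cuff 43; collar 95.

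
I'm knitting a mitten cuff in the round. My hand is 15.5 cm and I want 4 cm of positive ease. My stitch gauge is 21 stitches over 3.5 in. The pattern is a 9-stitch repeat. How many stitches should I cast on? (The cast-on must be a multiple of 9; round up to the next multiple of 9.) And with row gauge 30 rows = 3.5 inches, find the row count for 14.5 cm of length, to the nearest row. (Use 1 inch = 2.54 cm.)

Finished = 15.5 + 4 = 19.5 cm.
19.5 cm × 1/2.54 = 7.68 inches.
21/3.5 = 6 sts per in; 7.68 × 6 = 46.06 sts.
Next multiple of 9 → 54.
14.5 cm = 5.71 inches; × 8.571 = 48.93 → 49 rows.

Cast on 54 stitches; work 49 rows.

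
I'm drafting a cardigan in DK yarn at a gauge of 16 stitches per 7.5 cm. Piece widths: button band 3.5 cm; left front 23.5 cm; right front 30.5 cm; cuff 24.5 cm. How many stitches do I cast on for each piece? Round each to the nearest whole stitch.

Rate = 16/7.5 = 2.133 sts per cm.
button band: 3.5 × 2.133 = 7.47 → 7.
left front: 23.5 × 2.133 = 50.13 → 50.
right front: 30.5 × 2.133 = 65.07 → 65.
cuff: 24.5 × 2.133 = 52.27 → 52.

button band 7; left front 50; right front 65; cuff 52.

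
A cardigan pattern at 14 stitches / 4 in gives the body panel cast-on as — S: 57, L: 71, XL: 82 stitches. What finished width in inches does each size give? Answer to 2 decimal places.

14/4 = 3.5 sts per in.
S: 57 / 3.5 = 16.286 → 16.29 in.
L: 71 / 3.5 = 20.286 → 20.29 in.
XL: 82 / 3.5 = 23.429 → 23.43 in.

S 16.29 inches; L 20.29 inches; XL 23.43 inches.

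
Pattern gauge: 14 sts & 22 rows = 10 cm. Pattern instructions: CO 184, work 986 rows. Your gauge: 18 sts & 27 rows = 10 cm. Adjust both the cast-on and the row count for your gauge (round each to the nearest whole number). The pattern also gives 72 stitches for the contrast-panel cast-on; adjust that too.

Stitches: 184 × 18/14 = 236.57 → 237.
Rows: 986 × 27/22 = 1210.09 → 1210.
contrast-panel cast-on: 72 × 18/14 = 92.57 → 93.

Cast on 237 stitches; work 1210 rows; contrast-panel cast-on 93 stitches.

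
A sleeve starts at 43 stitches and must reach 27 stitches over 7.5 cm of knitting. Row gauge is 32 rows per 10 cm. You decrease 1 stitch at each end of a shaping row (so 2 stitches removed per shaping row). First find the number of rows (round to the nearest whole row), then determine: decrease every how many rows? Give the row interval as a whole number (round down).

Decrease every 3rd row.

Rows = 7.5 × 3.2 = 24.0 → 24 rows.
Stitches to remove: 16 → 8 shaping rows (at 2 st each).
24 / 8 = 3.00 → every 3 rows.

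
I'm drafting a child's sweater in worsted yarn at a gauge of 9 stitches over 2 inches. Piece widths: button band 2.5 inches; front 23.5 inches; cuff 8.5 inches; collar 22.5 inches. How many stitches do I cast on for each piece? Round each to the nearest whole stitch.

Rate = 9/2 = 4.5 sts per in.
button band: 2.5 × 4.5 = 11.25 → 11.
front: 23.5 × 4.5 = 105.75 → 106.
cuff: 8.5 × 4.5 = 38.25 → 38.
collar: 22.5 × 4.5 = 101.25 → 101.

button band 11; front 106; cuff 38; collar 101.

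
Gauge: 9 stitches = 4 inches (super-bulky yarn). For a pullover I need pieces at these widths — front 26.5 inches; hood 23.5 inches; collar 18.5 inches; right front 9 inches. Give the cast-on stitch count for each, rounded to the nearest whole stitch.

Rate = 9/4 = 2.25 sts per in.
front: 26.5 × 2.25 = 59.62 → 60.
hood: 23.5 × 2.25 = 52.88 → 53.
collar: 18.5 × 2.25 = 41.62 → 42.
right front: 9 × 2.25 = 20.25 → 20.

front 60; hood 53; collar 42; right front 20.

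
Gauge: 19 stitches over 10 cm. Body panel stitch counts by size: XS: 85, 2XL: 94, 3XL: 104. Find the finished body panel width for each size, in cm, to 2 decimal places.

19/10 = 1.9 sts per cm.
XS: 85 / 1.9 = 44.737 → 44.74 cm.
2XL: 94 / 1.9 = 49.474 → 49.47 cm.
3XL: 104 / 1.9 = 54.737 → 54.74 cm.

XS 44.74 cm; 2XL 49.47 cm; 3XL 54.74 cm.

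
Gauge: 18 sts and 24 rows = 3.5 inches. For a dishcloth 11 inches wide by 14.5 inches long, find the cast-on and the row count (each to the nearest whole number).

Stitch gauge = 18/3.5 = 5.143 sts/in; 11 × 5.143 = 56.57 → 57 sts.
Row gauge = 24/3.5 = 6.857 rows/in; 14.5 × 6.857 = 99.43 → 99 rows.

Cast on 57 stitches and work 99 rows.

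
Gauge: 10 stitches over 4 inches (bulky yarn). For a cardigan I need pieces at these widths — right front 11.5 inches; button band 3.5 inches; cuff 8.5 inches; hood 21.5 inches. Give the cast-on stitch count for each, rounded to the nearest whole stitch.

right front 29; button band 9; cuff 21; hood 54.

Rate = 10/4 = 2.5 sts per in.
right front: 11.5 × 2.5 = 28.75 → 29.
button band: 3.5 × 2.5 = 8.75 → 9.
cuff: 8.5 × 2.5 = 21.25 → 21.
hood: 21.5 × 2.5 = 53.75 → 54.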